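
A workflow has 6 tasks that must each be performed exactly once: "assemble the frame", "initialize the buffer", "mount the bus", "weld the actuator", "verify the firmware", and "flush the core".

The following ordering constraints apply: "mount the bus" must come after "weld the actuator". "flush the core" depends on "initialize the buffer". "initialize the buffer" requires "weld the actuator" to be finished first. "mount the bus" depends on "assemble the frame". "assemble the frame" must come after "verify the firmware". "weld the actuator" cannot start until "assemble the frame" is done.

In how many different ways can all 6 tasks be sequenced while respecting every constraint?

Only "verify the firmware" has no prerequisites, so it must go first.
Enumerating by repeatedly choosing an available task (one whose prerequisites are all placed) gives 3 distinct complete orderings.

3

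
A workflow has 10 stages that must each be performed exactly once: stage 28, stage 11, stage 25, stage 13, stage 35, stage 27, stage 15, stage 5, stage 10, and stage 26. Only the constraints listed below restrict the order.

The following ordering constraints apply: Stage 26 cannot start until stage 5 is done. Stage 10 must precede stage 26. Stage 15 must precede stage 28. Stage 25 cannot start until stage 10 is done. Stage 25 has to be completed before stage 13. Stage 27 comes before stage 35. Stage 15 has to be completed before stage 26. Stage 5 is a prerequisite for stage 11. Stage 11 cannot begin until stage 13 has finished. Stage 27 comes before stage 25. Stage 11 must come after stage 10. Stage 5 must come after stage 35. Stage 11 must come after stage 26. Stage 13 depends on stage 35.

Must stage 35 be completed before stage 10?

No

No chain of constraints connects stage 35 to stage 10 in either direction.
A valid ordering placing stage 10 before stage 35 exists, so the answer is no.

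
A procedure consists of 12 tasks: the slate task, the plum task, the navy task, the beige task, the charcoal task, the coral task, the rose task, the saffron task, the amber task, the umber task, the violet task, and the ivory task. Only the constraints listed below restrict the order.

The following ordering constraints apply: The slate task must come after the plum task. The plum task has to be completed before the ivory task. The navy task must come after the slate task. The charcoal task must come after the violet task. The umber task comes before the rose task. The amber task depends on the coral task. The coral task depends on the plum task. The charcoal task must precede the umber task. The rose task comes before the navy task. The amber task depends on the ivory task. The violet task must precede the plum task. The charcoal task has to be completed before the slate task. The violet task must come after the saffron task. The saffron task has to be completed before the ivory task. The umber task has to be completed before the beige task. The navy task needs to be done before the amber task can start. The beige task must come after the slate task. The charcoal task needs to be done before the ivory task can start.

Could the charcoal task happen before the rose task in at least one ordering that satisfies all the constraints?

Yes

The constraints force the charcoal task before the rose task, so yes — every valid ordering has the charcoal task earlier.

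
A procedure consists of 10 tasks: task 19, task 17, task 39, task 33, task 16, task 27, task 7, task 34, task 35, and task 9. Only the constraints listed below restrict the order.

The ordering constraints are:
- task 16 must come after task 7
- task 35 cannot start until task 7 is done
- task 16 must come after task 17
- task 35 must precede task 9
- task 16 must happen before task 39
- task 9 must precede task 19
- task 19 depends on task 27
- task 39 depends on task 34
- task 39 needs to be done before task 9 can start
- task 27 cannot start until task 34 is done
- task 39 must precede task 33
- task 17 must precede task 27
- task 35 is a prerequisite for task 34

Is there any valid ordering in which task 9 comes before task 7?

No

The constraints give a chain task 7 → task 35 → task 9, which forces task 7 before task 9.
So no valid ordering can have task 9 before task 7.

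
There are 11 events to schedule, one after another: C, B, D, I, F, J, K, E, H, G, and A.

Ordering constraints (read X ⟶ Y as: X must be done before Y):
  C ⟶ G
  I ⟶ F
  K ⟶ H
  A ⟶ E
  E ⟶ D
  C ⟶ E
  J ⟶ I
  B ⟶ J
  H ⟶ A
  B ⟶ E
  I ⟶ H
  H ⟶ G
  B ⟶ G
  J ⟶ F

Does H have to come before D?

Yes

Chaining the stated constraints: H → A → E → D.
Hence H necessarily comes before D.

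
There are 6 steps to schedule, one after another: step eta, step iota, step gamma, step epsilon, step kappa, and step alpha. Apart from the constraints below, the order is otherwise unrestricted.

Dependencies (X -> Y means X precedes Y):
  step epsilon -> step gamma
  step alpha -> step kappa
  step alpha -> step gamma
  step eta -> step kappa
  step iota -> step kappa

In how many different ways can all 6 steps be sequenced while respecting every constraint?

4 steps have no prerequisites (step eta, step iota, step epsilon, step alpha), so any of them could come first.
Counting all ways to extend the partial order to a total order gives 70.

70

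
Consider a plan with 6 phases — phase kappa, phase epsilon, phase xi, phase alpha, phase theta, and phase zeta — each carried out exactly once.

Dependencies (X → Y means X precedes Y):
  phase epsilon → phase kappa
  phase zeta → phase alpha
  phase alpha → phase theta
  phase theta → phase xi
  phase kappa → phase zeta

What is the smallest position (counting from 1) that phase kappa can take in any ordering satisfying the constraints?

The only phase forced before phase kappa (directly or transitively) is phase epsilon.
With 1 mandatory predecessor, the earliest phase kappa can sit is position 1+1 = 2, and placing just that one first achieves it.

2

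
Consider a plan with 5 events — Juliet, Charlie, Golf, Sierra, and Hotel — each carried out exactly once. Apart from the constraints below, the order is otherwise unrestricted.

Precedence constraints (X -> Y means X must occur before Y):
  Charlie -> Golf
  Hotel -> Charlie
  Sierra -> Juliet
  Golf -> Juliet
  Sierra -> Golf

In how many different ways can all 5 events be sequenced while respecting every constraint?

3

2 events have no prerequisites (Sierra, Hotel), so any of them could come first.
Counting all ways to extend the partial order to a total order gives 3.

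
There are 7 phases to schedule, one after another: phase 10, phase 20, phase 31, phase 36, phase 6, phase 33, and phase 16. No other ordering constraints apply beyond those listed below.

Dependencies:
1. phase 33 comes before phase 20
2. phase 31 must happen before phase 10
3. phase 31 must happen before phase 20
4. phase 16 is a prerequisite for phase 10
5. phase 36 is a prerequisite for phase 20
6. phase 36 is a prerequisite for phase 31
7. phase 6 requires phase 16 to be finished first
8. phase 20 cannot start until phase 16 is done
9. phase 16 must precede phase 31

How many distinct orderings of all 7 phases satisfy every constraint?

93

The phases with no prerequisites are phase 36, phase 33, phase 16; any of them can be placed first.
Enumerating by repeatedly choosing an available phase (one whose prerequisites are all placed) gives 93 distinct complete orderings.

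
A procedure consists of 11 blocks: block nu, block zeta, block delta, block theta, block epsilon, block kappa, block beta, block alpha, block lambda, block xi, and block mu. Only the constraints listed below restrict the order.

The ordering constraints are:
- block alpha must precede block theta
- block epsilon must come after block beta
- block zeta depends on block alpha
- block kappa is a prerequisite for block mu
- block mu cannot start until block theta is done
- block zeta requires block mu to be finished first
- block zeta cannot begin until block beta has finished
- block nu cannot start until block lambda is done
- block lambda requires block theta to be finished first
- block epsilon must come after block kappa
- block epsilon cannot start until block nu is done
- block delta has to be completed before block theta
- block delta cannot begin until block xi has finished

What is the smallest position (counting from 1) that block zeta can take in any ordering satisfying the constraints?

8

Every block that must precede block zeta has to come before it. Tracing all chains that end at block zeta, those blocks are: block delta, block theta, block kappa, block beta, block alpha, block xi, block mu — 7 in total.
With 7 mandatory predecessors, the earliest block zeta can sit is position 7+1 = 8, and placing just those 7 first achieves it.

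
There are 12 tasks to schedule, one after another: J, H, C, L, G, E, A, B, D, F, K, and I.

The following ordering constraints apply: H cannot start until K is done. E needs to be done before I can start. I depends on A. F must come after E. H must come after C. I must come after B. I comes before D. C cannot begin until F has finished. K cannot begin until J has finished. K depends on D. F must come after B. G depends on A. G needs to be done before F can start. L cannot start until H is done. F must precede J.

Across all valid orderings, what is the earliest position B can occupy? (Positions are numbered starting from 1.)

B has no prerequisites at all, so it can go in position 1.

1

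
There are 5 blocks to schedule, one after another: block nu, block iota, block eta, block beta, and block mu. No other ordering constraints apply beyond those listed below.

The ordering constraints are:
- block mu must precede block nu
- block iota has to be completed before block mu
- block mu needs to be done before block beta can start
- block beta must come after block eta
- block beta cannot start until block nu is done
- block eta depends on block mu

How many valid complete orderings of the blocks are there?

Block iota is the only block with nothing required before it, so every ordering starts there.
Enumerating by repeatedly choosing an available block (one whose prerequisites are all placed) gives 2 distinct complete orderings.

2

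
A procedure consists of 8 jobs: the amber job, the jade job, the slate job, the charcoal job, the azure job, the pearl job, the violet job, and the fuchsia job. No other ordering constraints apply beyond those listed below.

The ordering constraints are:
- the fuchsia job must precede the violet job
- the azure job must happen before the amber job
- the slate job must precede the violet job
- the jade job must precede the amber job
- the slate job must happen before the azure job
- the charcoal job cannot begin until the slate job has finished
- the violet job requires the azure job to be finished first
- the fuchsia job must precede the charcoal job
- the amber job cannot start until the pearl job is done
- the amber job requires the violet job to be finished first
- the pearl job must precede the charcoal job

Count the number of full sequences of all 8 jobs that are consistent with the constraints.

321

4 jobs have no prerequisites (the jade job, the slate job, the pearl job, the fuchsia job), so any of them could come first.
Systematically extending each partial ordering one job at a time and counting, there are 321 complete orderings.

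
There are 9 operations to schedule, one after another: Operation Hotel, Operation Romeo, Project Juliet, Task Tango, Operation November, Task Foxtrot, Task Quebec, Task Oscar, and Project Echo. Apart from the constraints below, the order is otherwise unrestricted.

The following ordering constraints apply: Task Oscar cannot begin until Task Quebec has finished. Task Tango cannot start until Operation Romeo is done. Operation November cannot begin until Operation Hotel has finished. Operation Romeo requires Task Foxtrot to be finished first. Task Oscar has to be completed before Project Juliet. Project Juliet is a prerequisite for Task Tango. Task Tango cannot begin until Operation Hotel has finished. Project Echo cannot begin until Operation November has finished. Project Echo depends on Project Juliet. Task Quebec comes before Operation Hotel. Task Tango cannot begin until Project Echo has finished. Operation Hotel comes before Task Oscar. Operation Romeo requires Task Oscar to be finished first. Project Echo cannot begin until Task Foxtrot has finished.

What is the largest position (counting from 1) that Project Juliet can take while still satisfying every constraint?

Following every chain forward from Project Juliet, the operations that must come later are Task Tango, Project Echo — 2 of them.
With 2 mandatory successors out of 9 operations total, the latest slot for Project Juliet is 9−2 = 7, and it's reachable by doing all non-successors before Project Juliet.

7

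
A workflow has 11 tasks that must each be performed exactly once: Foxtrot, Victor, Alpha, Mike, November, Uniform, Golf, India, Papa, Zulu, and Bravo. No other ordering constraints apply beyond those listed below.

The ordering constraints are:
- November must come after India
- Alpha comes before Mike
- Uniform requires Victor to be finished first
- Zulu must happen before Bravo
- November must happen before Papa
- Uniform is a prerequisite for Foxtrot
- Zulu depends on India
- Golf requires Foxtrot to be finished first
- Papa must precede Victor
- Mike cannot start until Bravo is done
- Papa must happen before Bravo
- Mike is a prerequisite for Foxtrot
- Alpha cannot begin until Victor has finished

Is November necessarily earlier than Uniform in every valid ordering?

Yes

Following the dependencies: November → Papa → Victor → Uniform.
So November must precede Uniform in any valid ordering.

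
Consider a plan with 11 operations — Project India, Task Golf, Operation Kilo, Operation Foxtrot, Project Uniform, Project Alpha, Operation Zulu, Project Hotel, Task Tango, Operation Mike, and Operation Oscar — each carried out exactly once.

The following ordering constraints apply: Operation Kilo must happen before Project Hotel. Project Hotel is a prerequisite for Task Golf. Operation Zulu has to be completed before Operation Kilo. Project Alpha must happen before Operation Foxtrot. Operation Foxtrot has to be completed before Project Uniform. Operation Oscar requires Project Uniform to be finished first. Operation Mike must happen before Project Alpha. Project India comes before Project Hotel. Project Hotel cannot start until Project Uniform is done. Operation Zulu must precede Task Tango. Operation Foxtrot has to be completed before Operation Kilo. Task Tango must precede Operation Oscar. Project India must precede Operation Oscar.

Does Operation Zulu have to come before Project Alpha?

Operation Zulu and Project Alpha are not related by any chain of constraints.
A valid ordering placing Project Alpha before Operation Zulu exists, so the answer is no.

No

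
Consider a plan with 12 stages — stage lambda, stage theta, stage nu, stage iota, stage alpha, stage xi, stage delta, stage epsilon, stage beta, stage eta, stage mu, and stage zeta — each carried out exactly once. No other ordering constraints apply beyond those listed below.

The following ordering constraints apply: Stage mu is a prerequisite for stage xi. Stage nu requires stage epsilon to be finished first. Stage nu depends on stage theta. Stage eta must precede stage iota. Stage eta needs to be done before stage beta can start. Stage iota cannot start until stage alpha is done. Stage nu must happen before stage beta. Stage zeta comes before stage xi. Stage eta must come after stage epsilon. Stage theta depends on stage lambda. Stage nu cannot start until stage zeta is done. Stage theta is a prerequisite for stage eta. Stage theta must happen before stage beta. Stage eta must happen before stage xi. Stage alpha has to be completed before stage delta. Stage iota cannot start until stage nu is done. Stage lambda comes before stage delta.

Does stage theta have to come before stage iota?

Chaining the stated constraints: stage theta → stage eta → stage iota.
That forces stage theta before stage iota in every valid schedule.

Yes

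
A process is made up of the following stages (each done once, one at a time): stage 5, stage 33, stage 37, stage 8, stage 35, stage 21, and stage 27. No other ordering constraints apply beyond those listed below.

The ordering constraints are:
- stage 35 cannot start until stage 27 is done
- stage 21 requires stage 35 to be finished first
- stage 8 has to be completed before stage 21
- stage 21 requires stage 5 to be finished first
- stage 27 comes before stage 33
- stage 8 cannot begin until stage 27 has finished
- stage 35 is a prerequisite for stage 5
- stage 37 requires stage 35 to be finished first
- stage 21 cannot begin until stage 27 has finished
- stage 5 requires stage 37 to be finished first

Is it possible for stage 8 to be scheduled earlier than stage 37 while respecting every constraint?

Yes

The constraints leave stage 8 and stage 37 unordered relative to each other; nothing requires stage 37 earlier.
That means at least one valid schedule has stage 8 before stage 37.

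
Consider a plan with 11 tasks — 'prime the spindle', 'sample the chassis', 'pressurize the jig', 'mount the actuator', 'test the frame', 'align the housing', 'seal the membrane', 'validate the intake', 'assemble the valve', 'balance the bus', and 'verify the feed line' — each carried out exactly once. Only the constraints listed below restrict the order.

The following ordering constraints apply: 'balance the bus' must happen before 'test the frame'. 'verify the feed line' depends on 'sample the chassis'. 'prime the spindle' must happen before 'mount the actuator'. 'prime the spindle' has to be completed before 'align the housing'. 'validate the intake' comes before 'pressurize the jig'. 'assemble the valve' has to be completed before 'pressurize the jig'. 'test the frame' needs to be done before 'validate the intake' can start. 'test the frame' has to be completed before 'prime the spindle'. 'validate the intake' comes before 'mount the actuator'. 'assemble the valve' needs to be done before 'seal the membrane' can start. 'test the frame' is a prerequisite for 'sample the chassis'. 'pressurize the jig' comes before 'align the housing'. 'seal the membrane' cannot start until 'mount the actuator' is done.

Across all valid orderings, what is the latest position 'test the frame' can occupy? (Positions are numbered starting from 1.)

Following every chain forward from 'test the frame', the tasks that must come later are 'prime the spindle', 'sample the chassis', 'pressurize the jig', 'mount the actuator', 'align the housing', 'seal the membrane', 'validate the intake', 'verify the feed line' — 8 of them.
With 8 mandatory successors out of 11 tasks total, the latest slot for 'test the frame' is 11−8 = 3, and it's reachable by doing all non-successors before 'test the frame'.

3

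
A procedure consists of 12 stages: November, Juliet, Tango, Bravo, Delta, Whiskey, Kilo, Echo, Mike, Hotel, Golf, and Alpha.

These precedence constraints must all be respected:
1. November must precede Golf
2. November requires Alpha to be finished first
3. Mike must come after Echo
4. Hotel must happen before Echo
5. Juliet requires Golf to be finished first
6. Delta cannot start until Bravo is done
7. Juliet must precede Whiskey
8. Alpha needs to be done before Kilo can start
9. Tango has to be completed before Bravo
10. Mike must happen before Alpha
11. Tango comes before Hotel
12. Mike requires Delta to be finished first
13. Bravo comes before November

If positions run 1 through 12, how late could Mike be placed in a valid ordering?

The stages that are forced after Mike, directly or by a chain of constraints, are November, Juliet, Whiskey, Kilo, Golf, Alpha. That's 6 stages.
So at least 6 stages follow Mike, putting Mike no later than position 6. That position is achievable by scheduling everything else first.

6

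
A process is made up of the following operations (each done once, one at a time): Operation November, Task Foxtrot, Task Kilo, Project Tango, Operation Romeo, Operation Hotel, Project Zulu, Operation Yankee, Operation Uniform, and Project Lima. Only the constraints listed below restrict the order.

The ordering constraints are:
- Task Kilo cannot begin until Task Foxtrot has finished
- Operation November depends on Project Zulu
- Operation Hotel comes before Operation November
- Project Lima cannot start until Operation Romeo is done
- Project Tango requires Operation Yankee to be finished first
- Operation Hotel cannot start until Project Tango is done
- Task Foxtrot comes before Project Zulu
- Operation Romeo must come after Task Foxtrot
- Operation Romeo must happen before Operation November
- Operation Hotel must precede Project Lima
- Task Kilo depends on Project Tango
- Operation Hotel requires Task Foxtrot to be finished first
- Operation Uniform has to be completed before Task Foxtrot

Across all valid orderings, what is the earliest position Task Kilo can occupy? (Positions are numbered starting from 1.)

5

Working backwards through the constraints from Task Kilo, its full set of required predecessors is Task Foxtrot, Project Tango, Operation Yankee, Operation Uniform — 4 of them.
With 4 mandatory predecessors, the earliest Task Kilo can sit is position 4+1 = 5, and placing just those 4 first achieves it.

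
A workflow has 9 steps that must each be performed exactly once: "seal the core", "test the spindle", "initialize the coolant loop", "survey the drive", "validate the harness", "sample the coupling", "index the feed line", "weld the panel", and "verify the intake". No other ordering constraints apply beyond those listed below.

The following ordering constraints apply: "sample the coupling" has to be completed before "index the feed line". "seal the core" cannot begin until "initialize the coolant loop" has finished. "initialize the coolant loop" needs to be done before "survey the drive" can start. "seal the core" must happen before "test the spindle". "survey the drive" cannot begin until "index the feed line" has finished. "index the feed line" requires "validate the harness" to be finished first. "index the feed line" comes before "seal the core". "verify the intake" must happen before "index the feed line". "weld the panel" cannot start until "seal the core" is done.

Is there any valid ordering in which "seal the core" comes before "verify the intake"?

There is a dependency chain "verify the intake" → "index the feed line" → "seal the core", so "seal the core" always comes after "verify the intake".
So no valid ordering can have "seal the core" before "verify the intake".

No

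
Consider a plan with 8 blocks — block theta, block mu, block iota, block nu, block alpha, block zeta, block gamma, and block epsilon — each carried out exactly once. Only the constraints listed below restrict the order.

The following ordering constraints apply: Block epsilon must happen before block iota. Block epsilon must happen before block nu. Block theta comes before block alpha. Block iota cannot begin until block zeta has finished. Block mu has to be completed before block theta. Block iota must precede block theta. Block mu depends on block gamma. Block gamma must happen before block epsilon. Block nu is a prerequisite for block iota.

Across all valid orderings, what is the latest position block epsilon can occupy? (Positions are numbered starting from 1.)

4

The blocks that are forced after block epsilon, directly or by a chain of constraints, are block theta, block iota, block nu, block alpha. That's 4 blocks.
So at least 4 blocks follow block epsilon, putting block epsilon no later than position 4. That position is achievable by scheduling everything else first.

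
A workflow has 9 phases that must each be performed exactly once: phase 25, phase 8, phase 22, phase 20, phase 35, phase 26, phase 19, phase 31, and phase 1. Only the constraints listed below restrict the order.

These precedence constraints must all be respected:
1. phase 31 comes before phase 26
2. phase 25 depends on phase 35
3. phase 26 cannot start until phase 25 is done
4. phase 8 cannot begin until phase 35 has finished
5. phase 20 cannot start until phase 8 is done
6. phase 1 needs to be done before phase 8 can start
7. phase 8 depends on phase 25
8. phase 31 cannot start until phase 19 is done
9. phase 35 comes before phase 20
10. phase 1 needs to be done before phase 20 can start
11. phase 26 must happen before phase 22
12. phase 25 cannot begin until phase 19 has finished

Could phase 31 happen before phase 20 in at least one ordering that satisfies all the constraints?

Nothing in the constraints forces phase 20 before phase 31 — there is no chain from phase 20 to phase 31.
So a valid ordering placing phase 31 earlier than phase 20 exists.

Yes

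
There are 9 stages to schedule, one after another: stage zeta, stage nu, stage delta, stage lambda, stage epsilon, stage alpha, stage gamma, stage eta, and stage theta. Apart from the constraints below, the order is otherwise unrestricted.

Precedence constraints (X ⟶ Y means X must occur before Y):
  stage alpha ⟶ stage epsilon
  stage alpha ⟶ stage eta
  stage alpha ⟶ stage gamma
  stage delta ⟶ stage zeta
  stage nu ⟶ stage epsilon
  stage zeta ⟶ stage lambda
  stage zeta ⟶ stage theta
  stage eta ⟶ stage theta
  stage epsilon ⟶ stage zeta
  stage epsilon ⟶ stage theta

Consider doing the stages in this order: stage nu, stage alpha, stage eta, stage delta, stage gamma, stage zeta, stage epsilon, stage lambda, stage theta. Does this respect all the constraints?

The sequence places stage zeta ahead of stage epsilon.
That contradicts the constraint that stage epsilon must precede stage zeta.

No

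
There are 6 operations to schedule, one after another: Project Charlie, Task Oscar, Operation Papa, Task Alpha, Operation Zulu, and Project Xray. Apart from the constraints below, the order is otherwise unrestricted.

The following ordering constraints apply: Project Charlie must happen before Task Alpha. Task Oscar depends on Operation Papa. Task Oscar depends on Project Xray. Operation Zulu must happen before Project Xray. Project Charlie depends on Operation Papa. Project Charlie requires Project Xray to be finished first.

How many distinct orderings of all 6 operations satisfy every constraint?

9

The operations with no prerequisites are Operation Papa, Operation Zulu; any of them can be placed first.
Counting all ways to extend the partial order to a total order gives 9.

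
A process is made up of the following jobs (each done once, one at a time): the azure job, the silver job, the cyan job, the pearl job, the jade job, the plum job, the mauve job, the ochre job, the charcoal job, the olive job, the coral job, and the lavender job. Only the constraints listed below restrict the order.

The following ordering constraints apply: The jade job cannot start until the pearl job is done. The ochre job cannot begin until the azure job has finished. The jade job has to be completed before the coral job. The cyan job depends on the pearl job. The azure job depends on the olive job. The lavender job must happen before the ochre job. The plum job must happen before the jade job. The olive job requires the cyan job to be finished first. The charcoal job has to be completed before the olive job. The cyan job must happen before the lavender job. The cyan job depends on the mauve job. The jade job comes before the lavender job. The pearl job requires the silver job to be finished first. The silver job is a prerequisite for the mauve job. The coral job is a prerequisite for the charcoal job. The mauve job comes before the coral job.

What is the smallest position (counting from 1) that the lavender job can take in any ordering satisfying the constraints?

The jobs that are forced before the lavender job, directly or transitively, are the silver job, the cyan job, the pearl job, the jade job, the plum job, the mauve job. That's 6 jobs.
With 6 mandatory predecessors, the earliest the lavender job can sit is position 6+1 = 7, and placing just those 6 first achieves it.

7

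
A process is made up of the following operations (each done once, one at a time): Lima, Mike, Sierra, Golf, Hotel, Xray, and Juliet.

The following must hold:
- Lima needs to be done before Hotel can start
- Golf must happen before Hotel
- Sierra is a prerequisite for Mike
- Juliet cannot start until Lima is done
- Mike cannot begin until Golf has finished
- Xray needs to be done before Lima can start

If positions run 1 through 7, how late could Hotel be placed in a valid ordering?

Nothing depends on Hotel, so it can be the final operation, position 7.

7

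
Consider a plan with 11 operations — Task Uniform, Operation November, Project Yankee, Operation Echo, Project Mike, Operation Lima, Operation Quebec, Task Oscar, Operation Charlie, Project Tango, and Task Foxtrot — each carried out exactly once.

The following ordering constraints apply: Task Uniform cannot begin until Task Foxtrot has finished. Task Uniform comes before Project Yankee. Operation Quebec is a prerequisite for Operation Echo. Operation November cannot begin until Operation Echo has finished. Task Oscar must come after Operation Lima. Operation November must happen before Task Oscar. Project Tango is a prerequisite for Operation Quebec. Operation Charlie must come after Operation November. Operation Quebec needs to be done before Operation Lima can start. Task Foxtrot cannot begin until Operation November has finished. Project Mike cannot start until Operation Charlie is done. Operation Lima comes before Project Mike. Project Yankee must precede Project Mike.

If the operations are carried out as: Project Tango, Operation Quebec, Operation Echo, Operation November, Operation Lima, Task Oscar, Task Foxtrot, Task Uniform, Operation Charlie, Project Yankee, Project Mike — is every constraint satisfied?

Yes

Every stated constraint is respected: Operation Lima sits at position 5, ahead of Project Mike at position 11, and each of the other listed pairs likewise has the predecessor earlier in the sequence.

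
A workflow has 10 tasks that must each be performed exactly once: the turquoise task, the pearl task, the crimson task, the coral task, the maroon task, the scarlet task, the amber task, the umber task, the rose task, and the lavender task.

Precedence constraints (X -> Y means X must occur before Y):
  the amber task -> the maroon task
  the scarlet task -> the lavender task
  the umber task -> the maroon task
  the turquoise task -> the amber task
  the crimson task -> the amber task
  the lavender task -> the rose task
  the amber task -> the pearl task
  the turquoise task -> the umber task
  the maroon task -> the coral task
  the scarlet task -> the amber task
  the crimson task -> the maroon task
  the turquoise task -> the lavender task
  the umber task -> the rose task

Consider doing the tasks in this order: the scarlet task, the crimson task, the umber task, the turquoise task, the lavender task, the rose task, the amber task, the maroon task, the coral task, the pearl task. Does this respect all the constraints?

Here the turquoise task comes after the umber task.
But one of the constraints requires the turquoise task before the umber task, so this ordering violates it.

No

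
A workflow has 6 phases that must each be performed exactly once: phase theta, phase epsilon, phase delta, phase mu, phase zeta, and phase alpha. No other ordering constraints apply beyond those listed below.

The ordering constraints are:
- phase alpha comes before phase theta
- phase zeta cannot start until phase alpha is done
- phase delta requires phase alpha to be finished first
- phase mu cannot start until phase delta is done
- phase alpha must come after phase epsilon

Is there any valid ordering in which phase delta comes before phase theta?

No chain of constraints runs from phase theta to phase delta, so phase theta is not required to come first.
So a valid ordering placing phase delta earlier than phase theta exists.

Yes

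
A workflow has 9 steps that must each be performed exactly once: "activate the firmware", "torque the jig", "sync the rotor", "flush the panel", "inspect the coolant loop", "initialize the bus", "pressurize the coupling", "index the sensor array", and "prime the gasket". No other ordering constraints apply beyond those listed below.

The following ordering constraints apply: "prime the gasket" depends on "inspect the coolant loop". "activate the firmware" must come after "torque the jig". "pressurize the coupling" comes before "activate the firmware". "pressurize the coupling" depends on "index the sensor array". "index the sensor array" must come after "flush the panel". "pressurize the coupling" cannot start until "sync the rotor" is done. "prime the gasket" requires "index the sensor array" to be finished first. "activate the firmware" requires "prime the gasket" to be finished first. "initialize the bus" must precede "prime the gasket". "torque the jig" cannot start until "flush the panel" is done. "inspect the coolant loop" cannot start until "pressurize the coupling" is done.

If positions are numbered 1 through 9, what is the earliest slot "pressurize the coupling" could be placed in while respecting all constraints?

Every step that must precede "pressurize the coupling" has to come before it. Tracing all chains that end at "pressurize the coupling", those steps are: "sync the rotor", "flush the panel", "index the sensor array" — 3 in total.
So at minimum 3 steps come before "pressurize the coupling", putting "pressurize the coupling" no earlier than position 4. That position is achievable by scheduling exactly those predecessors first.

4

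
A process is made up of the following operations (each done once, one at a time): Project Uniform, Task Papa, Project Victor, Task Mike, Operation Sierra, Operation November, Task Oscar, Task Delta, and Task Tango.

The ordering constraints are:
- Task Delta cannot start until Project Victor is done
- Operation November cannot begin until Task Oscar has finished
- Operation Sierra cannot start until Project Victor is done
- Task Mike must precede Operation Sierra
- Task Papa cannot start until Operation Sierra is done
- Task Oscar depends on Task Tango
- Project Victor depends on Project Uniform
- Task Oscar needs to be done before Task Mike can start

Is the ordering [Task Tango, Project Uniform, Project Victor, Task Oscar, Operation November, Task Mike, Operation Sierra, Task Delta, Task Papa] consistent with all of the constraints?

Yes

Going through the constraints one by one, each required predecessor appears earlier in the sequence than its dependent — e.g. Project Victor (position 3) is before Task Delta (position 8), as required.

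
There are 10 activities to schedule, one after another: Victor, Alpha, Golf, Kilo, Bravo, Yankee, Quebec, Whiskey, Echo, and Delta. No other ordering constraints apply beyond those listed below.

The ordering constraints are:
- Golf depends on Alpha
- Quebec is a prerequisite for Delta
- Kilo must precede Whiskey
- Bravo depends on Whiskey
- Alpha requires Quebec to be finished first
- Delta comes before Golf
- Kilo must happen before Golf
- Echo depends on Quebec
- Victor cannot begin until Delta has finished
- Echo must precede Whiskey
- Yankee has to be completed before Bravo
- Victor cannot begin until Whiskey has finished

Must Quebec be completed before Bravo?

Tracing the constraints gives a chain: Quebec → Echo → Whiskey → Bravo.
Hence Quebec necessarily comes before Bravo.

Yes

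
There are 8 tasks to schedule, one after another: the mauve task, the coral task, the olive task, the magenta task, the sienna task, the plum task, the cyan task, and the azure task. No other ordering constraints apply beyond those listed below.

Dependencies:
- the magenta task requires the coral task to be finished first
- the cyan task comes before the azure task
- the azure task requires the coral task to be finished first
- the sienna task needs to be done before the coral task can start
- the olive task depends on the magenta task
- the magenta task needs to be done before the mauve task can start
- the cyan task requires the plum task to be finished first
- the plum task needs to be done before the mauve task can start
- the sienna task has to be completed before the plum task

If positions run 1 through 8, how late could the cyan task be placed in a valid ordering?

7

Following the constraints forward from the cyan task, its only required successor is the azure task.
So at least 1 task follows the cyan task, putting the cyan task no later than position 7. That position is achievable by scheduling everything else first.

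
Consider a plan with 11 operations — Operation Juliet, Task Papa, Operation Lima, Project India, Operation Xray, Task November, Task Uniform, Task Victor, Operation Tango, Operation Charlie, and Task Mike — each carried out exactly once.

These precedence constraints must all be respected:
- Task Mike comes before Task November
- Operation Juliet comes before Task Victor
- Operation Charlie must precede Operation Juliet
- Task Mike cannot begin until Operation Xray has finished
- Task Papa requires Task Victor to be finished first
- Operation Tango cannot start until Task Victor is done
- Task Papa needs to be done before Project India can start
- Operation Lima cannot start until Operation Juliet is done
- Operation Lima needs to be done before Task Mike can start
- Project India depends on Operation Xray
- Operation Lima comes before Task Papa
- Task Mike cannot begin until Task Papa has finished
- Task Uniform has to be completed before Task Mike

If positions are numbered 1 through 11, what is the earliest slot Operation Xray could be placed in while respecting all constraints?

Nothing is required before Operation Xray; it can be the very first operation.

1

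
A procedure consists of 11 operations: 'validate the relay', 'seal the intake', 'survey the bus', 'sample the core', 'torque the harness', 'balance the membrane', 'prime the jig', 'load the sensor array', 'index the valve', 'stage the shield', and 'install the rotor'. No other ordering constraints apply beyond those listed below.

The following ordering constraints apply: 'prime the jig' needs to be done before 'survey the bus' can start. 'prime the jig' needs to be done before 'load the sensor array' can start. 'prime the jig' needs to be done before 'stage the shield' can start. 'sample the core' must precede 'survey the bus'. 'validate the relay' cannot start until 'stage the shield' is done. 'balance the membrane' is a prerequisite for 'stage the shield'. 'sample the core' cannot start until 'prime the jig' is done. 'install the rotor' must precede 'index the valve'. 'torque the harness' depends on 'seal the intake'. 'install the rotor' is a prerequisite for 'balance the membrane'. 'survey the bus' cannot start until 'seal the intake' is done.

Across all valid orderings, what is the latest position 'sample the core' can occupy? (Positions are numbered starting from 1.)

Following the constraints forward from 'sample the core', its only required successor is 'survey the bus'.
So at least 1 operation follows 'sample the core', putting 'sample the core' no later than position 10. That position is achievable by scheduling everything else first.

10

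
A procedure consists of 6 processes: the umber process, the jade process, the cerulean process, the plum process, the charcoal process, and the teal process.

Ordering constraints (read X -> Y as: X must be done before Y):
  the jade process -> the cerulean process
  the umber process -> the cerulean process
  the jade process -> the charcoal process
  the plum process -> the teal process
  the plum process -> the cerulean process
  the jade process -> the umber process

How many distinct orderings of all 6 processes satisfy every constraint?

40

2 processes have no prerequisites (the jade process, the plum process), so any of them could come first.
Enumerating by repeatedly choosing an available process (one whose prerequisites are all placed) gives 40 distinct complete orderings.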